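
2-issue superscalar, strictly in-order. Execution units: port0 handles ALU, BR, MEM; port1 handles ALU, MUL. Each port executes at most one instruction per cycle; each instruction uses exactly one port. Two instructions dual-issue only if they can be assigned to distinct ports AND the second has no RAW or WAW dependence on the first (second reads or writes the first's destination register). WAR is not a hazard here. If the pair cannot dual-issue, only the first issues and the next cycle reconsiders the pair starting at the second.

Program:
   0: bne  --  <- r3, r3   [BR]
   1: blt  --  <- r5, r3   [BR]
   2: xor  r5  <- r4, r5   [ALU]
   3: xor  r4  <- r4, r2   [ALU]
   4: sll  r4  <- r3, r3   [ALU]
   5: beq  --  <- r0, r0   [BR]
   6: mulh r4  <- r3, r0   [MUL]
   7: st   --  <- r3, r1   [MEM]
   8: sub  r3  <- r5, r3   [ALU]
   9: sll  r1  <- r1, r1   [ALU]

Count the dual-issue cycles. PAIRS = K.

t=0 i0:bne.BR ; no-port BR/BR
t=1 i1/i2:blt.BR;xor.ALU ; pair
t=2 i3:xor.ALU ; WAW r4
t=3 i4/i5:sll.ALU;beq.BR ; pair
t=4 i6/i7:mulh.MUL;st.MEM ; pair
t=5 i8/i9:sub.ALU;sll.ALU ; pair

PAIRS = 4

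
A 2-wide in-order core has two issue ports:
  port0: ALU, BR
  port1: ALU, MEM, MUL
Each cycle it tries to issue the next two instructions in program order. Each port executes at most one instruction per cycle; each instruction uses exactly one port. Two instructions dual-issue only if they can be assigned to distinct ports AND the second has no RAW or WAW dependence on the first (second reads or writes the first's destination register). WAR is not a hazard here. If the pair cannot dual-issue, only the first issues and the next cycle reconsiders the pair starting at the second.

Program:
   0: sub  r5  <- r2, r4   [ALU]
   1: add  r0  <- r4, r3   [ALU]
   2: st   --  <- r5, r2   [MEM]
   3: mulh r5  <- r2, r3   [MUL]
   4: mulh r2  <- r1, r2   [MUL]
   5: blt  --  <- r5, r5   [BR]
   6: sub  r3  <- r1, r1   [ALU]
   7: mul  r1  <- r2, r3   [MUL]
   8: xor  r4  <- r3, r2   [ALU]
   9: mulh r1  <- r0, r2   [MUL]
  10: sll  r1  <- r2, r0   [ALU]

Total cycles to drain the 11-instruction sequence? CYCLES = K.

t=0 i0/i1:sub/add ; pair
t=1 i2:st ; no-port MEM/MUL
t=2 i3:mulh ; no-port MUL/MUL
t=3 i4/i5:mulh/blt ; pair
t=4 i6:sub ; RAW r3
t=5 i7/i8:mul/xor ; pair
t=6 i9:mulh ; WAW r1
t=7 i10:sll ; tail

CYCLES = 8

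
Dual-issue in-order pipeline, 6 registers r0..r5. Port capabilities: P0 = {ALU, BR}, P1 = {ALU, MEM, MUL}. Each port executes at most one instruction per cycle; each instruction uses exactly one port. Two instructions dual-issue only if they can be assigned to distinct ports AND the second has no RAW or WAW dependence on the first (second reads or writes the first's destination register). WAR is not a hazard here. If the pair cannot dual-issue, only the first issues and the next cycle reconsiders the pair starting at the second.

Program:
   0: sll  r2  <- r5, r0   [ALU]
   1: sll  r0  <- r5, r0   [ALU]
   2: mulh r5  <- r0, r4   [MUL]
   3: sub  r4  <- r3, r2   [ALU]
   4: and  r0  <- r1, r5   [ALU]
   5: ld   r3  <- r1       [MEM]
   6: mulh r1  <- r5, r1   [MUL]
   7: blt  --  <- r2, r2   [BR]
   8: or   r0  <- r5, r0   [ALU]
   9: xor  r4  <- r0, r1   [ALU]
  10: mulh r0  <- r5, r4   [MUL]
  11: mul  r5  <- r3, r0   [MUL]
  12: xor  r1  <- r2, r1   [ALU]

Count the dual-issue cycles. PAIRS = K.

0. sll+sll @i0/i1  | dual
1. mulh+sub @i2/i3  | dual
2. and+ld @i4/i5  | dual
3. mulh+blt @i6/i7  | dual
4. or @i8  | RAW r0
5. xor @i9  | RAW r4
6. mulh @i10  | no-port MUL/MUL
7. mul+xor @i11/i12  | dual

PAIRS = 5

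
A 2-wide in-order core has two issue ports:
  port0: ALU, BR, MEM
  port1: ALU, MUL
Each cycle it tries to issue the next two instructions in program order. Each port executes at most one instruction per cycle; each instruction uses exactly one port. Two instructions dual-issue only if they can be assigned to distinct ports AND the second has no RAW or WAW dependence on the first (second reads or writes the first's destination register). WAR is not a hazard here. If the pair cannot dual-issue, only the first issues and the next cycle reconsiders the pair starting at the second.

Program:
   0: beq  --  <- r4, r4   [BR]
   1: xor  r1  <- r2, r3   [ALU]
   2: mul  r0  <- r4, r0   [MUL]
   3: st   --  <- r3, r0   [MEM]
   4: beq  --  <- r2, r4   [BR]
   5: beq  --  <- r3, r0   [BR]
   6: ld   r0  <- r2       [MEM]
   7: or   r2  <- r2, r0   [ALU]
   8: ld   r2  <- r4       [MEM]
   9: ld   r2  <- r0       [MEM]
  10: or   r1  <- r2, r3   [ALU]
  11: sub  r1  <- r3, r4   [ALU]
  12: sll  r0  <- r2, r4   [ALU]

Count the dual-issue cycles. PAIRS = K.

PAIRS = 2

#0 head=0: beq.BR/xor.ALU i0+i1 pair
#1 head=2: mul.MUL i2 RAW r0
#2 head=3: st.MEM i3 no-port MEM/BR
#3 head=4: beq.BR i4 no-port BR/BR
#4 head=5: beq.BR i5 no-port BR/MEM
#5 head=6: ld.MEM i6 RAW r0
#6 head=7: or.ALU i7 WAW r2
#7 head=8: ld.MEM i8 no-port MEM/MEM
#8 head=9: ld.MEM i9 RAW r2
#9 head=10: or.ALU i10 WAW r1
#10 head=11: sub.ALU/sll.ALU i11+i12 pair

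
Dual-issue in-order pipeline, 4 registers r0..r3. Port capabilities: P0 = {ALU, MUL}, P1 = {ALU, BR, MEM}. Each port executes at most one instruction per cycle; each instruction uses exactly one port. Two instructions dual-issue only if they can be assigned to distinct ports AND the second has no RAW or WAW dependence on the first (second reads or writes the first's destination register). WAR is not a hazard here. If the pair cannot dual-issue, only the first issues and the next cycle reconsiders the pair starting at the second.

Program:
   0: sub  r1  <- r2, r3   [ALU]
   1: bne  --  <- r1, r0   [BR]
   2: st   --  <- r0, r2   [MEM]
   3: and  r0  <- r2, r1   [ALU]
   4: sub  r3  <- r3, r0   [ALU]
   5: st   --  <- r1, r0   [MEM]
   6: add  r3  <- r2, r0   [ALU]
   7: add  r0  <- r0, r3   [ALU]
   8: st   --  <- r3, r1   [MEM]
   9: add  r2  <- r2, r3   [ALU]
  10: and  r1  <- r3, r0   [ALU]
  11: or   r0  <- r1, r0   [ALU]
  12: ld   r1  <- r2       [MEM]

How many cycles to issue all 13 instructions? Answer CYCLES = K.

0. sub.ALU @i0  | RAW r1
1. bne.BR @i1  | no-port BR/MEM
2. st.MEM and.ALU @i2+i3  | 2-wide
3. sub.ALU st.MEM @i4+i5  | 2-wide
4. add.ALU @i6  | RAW r3
5. add.ALU st.MEM @i7+i8  | 2-wide
6. add.ALU and.ALU @i9+i10  | 2-wide
7. or.ALU ld.MEM @i11+i12  | 2-wide

CYCLES = 8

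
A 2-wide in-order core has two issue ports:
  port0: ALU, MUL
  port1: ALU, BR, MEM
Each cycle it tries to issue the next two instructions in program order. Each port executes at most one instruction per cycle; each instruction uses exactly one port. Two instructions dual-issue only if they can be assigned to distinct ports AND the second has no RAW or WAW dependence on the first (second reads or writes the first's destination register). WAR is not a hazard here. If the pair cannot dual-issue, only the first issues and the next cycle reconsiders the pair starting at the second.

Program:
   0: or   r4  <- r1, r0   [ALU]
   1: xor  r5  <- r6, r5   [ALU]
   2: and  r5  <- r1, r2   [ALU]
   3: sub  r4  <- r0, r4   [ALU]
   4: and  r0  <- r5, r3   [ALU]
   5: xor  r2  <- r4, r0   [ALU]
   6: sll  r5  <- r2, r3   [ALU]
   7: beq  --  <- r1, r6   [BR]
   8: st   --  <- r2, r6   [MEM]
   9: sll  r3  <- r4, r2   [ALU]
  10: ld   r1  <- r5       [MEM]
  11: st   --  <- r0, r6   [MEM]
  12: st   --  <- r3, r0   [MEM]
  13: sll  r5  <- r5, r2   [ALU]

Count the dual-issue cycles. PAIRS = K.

PAIRS = 5

#0 head=0: or.ALU;xor.ALU i0/i1 dual
#1 head=2: and.ALU;sub.ALU i2/i3 dual
#2 head=4: and.ALU i4 RAW r0
#3 head=5: xor.ALU i5 RAW r2
#4 head=6: sll.ALU;beq.BR i6/i7 dual
#5 head=8: st.MEM;sll.ALU i8/i9 dual
#6 head=10: ld.MEM i10 no-port MEM/MEM
#7 head=11: st.MEM i11 no-port MEM/MEM
#8 head=12: st.MEM;sll.ALU i12/i13 dual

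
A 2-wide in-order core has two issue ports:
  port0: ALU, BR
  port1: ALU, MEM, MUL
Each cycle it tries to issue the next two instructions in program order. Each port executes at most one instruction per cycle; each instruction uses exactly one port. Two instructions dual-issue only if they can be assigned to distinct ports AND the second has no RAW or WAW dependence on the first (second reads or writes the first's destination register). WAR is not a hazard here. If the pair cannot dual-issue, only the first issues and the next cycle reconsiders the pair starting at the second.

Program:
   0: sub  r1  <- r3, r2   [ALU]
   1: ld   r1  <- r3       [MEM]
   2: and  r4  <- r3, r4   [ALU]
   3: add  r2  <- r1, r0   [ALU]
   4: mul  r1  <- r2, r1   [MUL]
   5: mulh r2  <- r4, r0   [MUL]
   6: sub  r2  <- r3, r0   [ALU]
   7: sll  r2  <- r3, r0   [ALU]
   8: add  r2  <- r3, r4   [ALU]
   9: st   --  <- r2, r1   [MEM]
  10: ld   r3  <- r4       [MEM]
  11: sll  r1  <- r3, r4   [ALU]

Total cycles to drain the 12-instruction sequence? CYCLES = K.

0. sub.ALU @i0  | WAW r1
1. ld.MEM/and.ALU @i1&i2  | pair
2. add.ALU @i3  | RAW r2
3. mul.MUL @i4  | no-port MUL/MUL
4. mulh.MUL @i5  | WAW r2
5. sub.ALU @i6  | WAW r2
6. sll.ALU @i7  | WAW r2
7. add.ALU @i8  | RAW r2
8. st.MEM @i9  | no-port MEM/MEM
9. ld.MEM @i10  | RAW r3
10. sll.ALU @i11  | tail

CYCLES = 11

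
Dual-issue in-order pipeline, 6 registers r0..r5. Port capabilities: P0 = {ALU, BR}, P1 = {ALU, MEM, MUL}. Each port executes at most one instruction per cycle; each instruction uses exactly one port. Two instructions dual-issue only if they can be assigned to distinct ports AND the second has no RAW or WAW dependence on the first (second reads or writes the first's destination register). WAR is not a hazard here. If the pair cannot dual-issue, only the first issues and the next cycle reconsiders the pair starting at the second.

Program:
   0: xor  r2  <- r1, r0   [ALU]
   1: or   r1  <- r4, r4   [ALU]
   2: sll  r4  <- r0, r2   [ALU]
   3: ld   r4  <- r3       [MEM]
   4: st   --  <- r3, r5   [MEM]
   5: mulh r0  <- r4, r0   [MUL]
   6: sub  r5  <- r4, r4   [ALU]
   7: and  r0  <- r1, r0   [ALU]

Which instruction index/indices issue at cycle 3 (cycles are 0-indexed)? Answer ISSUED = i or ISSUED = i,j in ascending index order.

c0: i0/i1 xor or  pair
c1: i2 sll  WAW r4
c2: i3 ld  no-port MEM/MEM
c3: i4 st  no-port MEM/MUL
c4: i5/i6 mulh sub  pair
c5: i7 and  tail

ISSUED = 4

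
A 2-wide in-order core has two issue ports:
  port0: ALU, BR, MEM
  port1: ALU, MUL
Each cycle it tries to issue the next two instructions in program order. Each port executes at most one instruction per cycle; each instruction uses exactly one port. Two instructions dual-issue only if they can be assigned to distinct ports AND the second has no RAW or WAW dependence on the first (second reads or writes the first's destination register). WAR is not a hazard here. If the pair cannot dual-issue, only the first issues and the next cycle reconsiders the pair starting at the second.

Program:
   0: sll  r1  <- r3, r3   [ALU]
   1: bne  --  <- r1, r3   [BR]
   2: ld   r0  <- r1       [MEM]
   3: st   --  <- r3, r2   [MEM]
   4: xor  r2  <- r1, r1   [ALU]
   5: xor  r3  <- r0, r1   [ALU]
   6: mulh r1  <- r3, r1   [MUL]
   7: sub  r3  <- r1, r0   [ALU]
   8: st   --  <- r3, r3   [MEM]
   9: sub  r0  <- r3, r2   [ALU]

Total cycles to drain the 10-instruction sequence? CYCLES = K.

t=0 i0:sll ; RAW r1
t=1 i1:bne ; no-port BR/MEM
t=2 i2:ld ; no-port MEM/MEM
t=3 i3&i4:st/xor ; dual
t=4 i5:xor ; RAW r3
t=5 i6:mulh ; RAW r1
t=6 i7:sub ; RAW r3
t=7 i8&i9:st/sub ; dual

CYCLES = 8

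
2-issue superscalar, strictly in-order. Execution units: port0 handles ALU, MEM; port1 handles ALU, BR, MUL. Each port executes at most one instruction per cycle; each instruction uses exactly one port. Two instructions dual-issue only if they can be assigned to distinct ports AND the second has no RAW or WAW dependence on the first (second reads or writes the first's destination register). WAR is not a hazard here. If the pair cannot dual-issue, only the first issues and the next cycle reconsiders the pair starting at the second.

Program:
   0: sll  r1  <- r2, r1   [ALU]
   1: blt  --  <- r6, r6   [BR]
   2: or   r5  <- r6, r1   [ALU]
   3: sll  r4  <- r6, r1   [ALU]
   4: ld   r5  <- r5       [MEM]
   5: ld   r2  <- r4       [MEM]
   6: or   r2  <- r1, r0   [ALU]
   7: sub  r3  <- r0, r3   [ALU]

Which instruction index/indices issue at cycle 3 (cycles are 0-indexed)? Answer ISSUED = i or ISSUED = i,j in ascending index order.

#0 head=0: sll/blt i0+i1 pair
#1 head=2: or/sll i2+i3 pair
#2 head=4: ld i4 no-port MEM/MEM
#3 head=5: ld i5 WAW r2
#4 head=6: or/sub i6+i7 pair

ISSUED = 5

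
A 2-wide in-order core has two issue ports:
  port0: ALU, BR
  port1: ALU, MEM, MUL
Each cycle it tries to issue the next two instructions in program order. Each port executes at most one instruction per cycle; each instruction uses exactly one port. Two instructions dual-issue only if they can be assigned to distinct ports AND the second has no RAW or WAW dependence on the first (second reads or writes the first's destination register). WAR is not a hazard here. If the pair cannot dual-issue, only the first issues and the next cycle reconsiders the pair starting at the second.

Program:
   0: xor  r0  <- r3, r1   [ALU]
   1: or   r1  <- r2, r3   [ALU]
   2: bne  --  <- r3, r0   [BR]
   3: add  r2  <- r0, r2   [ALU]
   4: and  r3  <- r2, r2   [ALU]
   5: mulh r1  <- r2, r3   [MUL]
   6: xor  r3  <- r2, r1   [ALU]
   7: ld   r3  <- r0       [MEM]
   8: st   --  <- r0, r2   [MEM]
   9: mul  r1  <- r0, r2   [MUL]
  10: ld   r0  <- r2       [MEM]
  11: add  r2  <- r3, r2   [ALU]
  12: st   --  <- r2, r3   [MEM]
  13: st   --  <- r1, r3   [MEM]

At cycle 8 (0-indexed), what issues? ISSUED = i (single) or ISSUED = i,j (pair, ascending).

  cy0 -> i0+i1 (xor/or) 2-wide
  cy1 -> i2+i3 (bne/add) 2-wide
  cy2 -> i4 (and) RAW r3
  cy3 -> i5 (mulh) RAW r1
  cy4 -> i6 (xor) WAW r3
  cy5 -> i7 (ld) no-port MEM/MEM
  cy6 -> i8 (st) no-port MEM/MUL
  cy7 -> i9 (mul) no-port MUL/MEM
  cy8 -> i10+i11 (ld/add) 2-wide
  cy9 -> i12 (st) no-port MEM/MEM
  cy10 -> i13 (st) tail

ISSUED = 10,11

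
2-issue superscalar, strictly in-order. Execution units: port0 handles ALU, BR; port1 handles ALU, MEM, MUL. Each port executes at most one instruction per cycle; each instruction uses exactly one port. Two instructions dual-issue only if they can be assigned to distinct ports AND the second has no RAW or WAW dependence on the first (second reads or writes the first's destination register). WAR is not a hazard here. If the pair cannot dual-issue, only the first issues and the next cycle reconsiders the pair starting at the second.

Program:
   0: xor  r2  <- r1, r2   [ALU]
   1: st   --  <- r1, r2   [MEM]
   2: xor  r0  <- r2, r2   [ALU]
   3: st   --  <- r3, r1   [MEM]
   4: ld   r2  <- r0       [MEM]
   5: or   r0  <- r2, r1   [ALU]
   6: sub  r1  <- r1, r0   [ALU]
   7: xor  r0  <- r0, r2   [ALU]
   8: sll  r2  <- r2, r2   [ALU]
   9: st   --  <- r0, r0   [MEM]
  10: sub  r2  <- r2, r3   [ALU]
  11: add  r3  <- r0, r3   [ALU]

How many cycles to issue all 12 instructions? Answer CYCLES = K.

c0: i0 xor  RAW r2
c1: i1/i2 st/xor  2-wide
c2: i3 st  no-port MEM/MEM
c3: i4 ld  RAW r2
c4: i5 or  RAW r0
c5: i6/i7 sub/xor  2-wide
c6: i8/i9 sll/st  2-wide
c7: i10/i11 sub/add  2-wide

CYCLES = 8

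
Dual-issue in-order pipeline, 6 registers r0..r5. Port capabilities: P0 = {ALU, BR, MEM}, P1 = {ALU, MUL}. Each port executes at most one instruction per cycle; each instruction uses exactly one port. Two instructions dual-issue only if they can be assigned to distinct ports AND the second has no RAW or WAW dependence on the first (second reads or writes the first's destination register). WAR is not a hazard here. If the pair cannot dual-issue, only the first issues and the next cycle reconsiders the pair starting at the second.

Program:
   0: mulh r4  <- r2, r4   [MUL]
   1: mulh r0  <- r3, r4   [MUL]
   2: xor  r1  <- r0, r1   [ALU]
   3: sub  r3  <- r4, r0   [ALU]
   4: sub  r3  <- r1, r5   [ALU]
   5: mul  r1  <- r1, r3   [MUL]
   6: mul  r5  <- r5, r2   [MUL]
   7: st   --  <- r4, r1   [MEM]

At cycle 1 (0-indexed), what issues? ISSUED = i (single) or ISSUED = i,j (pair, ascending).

#0 head=0: mulh.MUL i0 no-port MUL/MUL
#1 head=1: mulh.MUL i1 RAW r0
#2 head=2: xor.ALU+sub.ALU i2&i3 dual
#3 head=4: sub.ALU i4 RAW r3
#4 head=5: mul.MUL i5 no-port MUL/MUL
#5 head=6: mul.MUL+st.MEM i6&i7 dual

ISSUED = 1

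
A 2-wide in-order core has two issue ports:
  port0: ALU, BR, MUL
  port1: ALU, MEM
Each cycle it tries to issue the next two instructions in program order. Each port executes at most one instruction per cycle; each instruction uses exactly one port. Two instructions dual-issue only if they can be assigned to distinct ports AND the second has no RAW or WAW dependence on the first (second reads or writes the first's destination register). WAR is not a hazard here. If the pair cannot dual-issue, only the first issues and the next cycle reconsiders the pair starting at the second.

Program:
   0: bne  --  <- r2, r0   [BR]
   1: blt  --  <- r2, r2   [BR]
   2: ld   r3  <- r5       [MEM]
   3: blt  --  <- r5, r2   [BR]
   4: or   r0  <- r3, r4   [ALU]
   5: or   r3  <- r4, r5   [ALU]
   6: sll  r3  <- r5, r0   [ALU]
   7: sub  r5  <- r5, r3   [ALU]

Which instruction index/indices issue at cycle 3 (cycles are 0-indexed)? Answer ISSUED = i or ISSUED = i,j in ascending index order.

ISSUED = 5

[0] i0  bne.BR  -- no-port BR/BR
[1] i1,i2  blt.BR/ld.MEM  -- 2-wide
[2] i3,i4  blt.BR/or.ALU  -- 2-wide
[3] i5  or.ALU  -- WAW r3
[4] i6  sll.ALU  -- RAW r3
[5] i7  sub.ALU  -- tail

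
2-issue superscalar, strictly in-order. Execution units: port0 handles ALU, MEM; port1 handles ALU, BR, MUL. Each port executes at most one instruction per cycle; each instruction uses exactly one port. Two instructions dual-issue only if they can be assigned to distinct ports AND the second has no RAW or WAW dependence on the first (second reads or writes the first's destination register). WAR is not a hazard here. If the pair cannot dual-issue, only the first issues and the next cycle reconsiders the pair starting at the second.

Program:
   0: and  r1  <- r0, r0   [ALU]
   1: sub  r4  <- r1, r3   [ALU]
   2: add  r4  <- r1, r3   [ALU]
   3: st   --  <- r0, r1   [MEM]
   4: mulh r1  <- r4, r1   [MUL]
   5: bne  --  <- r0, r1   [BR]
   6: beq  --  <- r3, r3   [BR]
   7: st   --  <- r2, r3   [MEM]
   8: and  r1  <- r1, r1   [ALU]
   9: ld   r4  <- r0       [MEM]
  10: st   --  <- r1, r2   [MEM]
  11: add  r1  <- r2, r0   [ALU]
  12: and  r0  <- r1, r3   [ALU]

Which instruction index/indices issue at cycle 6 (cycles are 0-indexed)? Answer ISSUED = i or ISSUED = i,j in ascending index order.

0. and @i0  | RAW r1
1. sub @i1  | WAW r4
2. add/st @i2,i3  | dual
3. mulh @i4  | no-port MUL/BR
4. bne @i5  | no-port BR/BR
5. beq/st @i6,i7  | dual
6. and/ld @i8,i9  | dual
7. st/add @i10,i11  | dual
8. and @i12  | tail

ISSUED = 8,9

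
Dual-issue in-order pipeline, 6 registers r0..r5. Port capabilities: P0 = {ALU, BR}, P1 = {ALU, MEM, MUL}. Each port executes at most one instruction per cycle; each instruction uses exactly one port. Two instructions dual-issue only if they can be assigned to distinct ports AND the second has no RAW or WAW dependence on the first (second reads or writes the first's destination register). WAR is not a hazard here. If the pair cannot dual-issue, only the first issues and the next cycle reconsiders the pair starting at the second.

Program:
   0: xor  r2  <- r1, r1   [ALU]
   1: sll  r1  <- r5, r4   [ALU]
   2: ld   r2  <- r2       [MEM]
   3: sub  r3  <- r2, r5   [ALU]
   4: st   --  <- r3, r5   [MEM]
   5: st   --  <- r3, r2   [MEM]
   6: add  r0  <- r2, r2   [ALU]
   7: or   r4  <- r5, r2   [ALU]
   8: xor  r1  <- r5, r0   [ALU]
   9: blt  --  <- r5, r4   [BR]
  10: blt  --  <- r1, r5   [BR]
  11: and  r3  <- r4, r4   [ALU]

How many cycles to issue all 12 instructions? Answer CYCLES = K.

CYCLES = 8

0. xor.ALU+sll.ALU @i0+i1  | pair
1. ld.MEM @i2  | RAW r2
2. sub.ALU @i3  | RAW r3
3. st.MEM @i4  | no-port MEM/MEM
4. st.MEM+add.ALU @i5+i6  | pair
5. or.ALU+xor.ALU @i7+i8  | pair
6. blt.BR @i9  | no-port BR/BR
7. blt.BR+and.ALU @i10+i11  | pair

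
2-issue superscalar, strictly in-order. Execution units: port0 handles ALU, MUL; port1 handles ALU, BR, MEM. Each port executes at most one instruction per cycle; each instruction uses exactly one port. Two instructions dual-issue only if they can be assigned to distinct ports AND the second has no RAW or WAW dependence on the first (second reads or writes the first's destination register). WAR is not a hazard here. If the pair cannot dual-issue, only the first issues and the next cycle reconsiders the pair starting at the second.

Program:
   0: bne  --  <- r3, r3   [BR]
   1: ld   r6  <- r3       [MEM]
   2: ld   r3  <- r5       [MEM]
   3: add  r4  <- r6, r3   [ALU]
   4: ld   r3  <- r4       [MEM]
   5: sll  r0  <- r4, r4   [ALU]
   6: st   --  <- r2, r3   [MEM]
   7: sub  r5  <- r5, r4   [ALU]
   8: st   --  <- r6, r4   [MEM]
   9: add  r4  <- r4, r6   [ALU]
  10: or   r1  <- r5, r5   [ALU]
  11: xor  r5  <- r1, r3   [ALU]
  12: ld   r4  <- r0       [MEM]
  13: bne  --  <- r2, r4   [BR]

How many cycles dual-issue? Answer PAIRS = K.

c0: i0 bne.BR  no-port BR/MEM
c1: i1 ld.MEM  no-port MEM/MEM
c2: i2 ld.MEM  RAW r3
c3: i3 add.ALU  RAW r4
c4: i4&i5 ld.MEM sll.ALU  2-wide
c5: i6&i7 st.MEM sub.ALU  2-wide
c6: i8&i9 st.MEM add.ALU  2-wide
c7: i10 or.ALU  RAW r1
c8: i11&i12 xor.ALU ld.MEM  2-wide
c9: i13 bne.BR  tail

PAIRS = 4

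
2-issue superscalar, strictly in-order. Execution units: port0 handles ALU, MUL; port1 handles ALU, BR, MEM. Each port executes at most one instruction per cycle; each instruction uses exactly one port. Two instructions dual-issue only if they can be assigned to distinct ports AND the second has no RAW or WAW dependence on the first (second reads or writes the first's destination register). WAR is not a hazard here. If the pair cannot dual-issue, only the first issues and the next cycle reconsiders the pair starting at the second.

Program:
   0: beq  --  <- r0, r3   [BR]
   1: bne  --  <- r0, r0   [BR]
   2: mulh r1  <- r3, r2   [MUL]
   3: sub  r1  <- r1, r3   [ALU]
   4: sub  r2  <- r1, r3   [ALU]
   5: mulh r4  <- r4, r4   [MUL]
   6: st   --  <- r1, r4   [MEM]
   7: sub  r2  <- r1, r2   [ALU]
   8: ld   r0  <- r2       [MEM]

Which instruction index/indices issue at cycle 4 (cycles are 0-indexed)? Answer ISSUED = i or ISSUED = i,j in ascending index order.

ISSUED = 6,7

  cy0 -> i0 (beq) no-port BR/BR
  cy1 -> i1,i2 (bne mulh) 2-wide
  cy2 -> i3 (sub) RAW r1
  cy3 -> i4,i5 (sub mulh) 2-wide
  cy4 -> i6,i7 (st sub) 2-wide
  cy5 -> i8 (ld) tail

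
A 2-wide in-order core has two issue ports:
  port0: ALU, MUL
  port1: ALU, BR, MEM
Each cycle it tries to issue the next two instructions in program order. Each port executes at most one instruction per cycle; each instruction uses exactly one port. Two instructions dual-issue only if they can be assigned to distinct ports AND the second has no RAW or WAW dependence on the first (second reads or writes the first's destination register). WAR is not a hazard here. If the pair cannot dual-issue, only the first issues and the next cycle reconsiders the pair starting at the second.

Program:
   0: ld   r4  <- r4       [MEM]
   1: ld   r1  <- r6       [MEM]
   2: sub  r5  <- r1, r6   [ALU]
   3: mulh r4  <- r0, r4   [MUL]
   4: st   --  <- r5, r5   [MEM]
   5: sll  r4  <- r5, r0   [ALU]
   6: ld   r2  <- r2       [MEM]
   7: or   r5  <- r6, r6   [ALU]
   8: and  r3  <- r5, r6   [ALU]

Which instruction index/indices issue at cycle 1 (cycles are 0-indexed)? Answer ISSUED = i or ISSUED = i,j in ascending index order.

ISSUED = 1

[0] i0  ld  -- no-port MEM/MEM
[1] i1  ld  -- RAW r1
[2] i2&i3  sub mulh  -- 2-wide
[3] i4&i5  st sll  -- 2-wide
[4] i6&i7  ld or  -- 2-wide
[5] i8  and  -- tail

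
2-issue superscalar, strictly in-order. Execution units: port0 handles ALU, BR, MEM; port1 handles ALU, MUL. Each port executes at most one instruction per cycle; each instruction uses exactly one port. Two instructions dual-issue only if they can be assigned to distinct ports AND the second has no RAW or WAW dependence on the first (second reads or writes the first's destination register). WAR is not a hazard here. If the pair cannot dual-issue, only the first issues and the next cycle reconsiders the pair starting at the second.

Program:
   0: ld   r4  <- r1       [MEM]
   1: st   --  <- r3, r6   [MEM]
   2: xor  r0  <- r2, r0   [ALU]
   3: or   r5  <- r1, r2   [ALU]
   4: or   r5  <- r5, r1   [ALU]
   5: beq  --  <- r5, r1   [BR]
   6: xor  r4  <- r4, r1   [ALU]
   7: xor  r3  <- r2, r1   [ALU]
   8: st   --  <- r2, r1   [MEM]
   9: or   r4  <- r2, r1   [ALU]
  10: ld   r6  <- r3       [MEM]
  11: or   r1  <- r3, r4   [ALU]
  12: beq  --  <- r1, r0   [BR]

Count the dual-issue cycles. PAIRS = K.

0. ld.MEM @i0  | no-port MEM/MEM
1. st.MEM+xor.ALU @i1/i2  | 2-wide
2. or.ALU @i3  | RAW+WAW r5
3. or.ALU @i4  | RAW r5
4. beq.BR+xor.ALU @i5/i6  | 2-wide
5. xor.ALU+st.MEM @i7/i8  | 2-wide
6. or.ALU+ld.MEM @i9/i10  | 2-wide
7. or.ALU @i11  | RAW r1
8. beq.BR @i12  | tail

PAIRS = 4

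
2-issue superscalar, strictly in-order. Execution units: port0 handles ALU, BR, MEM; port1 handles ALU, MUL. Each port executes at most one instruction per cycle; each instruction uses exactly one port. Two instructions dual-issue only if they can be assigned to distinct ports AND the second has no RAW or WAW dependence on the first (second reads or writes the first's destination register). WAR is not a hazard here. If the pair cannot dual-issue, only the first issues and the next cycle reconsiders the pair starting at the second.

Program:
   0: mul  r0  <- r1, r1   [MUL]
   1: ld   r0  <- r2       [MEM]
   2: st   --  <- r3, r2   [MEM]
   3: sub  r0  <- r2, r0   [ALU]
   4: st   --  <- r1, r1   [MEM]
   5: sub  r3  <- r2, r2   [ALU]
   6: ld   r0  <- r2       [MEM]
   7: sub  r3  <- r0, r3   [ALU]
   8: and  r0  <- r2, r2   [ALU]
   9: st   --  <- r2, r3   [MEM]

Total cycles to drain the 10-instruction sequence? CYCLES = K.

CYCLES = 7

[0] i0  mul  -- WAW r0
[1] i1  ld  -- no-port MEM/MEM
[2] i2,i3  st;sub  -- 2-wide
[3] i4,i5  st;sub  -- 2-wide
[4] i6  ld  -- RAW r0
[5] i7,i8  sub;and  -- 2-wide
[6] i9  st  -- tail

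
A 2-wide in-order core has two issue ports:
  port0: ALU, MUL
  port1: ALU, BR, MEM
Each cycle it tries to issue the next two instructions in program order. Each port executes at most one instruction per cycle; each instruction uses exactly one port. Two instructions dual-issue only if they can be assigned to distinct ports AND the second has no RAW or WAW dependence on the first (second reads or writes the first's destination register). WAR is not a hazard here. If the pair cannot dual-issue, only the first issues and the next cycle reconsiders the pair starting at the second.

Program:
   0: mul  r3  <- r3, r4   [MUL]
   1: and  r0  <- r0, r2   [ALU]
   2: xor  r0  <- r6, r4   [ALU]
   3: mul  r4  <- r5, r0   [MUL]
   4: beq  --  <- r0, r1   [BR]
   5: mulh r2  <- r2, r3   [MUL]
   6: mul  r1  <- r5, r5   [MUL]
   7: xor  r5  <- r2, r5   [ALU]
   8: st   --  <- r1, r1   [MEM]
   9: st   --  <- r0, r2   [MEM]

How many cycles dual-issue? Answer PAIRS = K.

  cy0 -> i0,i1 (mul.MUL and.ALU) pair
  cy1 -> i2 (xor.ALU) RAW r0
  cy2 -> i3,i4 (mul.MUL beq.BR) pair
  cy3 -> i5 (mulh.MUL) no-port MUL/MUL
  cy4 -> i6,i7 (mul.MUL xor.ALU) pair
  cy5 -> i8 (st.MEM) no-port MEM/MEM
  cy6 -> i9 (st.MEM) tail

PAIRS = 3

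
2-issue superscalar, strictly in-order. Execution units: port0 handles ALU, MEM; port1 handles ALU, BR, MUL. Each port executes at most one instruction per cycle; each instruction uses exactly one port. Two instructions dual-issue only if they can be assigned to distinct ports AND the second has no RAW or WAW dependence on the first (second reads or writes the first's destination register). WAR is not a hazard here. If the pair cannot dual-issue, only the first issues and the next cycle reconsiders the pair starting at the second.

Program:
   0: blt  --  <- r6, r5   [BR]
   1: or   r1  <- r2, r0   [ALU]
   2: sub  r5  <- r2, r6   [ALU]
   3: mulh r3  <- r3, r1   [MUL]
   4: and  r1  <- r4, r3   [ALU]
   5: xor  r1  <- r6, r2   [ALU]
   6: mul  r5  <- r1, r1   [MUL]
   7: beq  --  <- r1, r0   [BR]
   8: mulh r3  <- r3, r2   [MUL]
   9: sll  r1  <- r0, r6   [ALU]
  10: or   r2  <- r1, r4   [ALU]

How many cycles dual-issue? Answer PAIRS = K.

  cy0 -> i0&i1 (blt+or) 2-wide
  cy1 -> i2&i3 (sub+mulh) 2-wide
  cy2 -> i4 (and) WAW r1
  cy3 -> i5 (xor) RAW r1
  cy4 -> i6 (mul) no-port MUL/BR
  cy5 -> i7 (beq) no-port BR/MUL
  cy6 -> i8&i9 (mulh+sll) 2-wide
  cy7 -> i10 (or) tail

PAIRS = 3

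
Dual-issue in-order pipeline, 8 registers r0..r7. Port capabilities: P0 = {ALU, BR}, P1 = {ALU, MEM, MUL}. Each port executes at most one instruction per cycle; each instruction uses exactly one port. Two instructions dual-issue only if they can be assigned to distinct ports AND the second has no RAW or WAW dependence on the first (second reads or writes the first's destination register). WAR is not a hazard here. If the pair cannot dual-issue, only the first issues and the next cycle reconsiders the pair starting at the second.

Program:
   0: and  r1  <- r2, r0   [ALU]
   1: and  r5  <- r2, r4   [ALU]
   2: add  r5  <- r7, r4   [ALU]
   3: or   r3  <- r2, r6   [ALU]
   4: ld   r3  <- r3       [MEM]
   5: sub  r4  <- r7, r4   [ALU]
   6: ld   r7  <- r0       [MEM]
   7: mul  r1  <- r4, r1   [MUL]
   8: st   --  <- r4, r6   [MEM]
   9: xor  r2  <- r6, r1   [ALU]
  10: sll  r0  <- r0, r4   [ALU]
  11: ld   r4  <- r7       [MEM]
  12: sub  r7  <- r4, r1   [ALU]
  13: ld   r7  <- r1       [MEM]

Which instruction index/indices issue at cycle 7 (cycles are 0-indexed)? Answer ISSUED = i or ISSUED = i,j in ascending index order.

  cy0 -> i0+i1 (and.ALU/and.ALU) pair
  cy1 -> i2+i3 (add.ALU/or.ALU) pair
  cy2 -> i4+i5 (ld.MEM/sub.ALU) pair
  cy3 -> i6 (ld.MEM) no-port MEM/MUL
  cy4 -> i7 (mul.MUL) no-port MUL/MEM
  cy5 -> i8+i9 (st.MEM/xor.ALU) pair
  cy6 -> i10+i11 (sll.ALU/ld.MEM) pair
  cy7 -> i12 (sub.ALU) WAW r7
  cy8 -> i13 (ld.MEM) tail

ISSUED = 12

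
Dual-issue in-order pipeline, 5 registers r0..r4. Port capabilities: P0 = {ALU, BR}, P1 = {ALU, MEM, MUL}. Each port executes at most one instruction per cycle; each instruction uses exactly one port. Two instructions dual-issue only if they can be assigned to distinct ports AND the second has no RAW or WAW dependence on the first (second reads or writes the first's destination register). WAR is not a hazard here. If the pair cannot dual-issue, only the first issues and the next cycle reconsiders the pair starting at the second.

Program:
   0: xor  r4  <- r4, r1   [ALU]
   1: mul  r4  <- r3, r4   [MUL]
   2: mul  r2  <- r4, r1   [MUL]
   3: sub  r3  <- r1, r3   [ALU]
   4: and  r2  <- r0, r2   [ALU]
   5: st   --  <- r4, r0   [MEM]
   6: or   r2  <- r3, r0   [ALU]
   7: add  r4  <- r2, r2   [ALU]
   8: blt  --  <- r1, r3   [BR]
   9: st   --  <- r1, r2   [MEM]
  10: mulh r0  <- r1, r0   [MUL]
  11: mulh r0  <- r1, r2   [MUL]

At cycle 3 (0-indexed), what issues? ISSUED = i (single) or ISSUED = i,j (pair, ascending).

#0 head=0: xor.ALU i0 RAW+WAW r4
#1 head=1: mul.MUL i1 no-port MUL/MUL
#2 head=2: mul.MUL+sub.ALU i2,i3 pair
#3 head=4: and.ALU+st.MEM i4,i5 pair
#4 head=6: or.ALU i6 RAW r2
#5 head=7: add.ALU+blt.BR i7,i8 pair
#6 head=9: st.MEM i9 no-port MEM/MUL
#7 head=10: mulh.MUL i10 no-port MUL/MUL
#8 head=11: mulh.MUL i11 tail

ISSUED = 4,5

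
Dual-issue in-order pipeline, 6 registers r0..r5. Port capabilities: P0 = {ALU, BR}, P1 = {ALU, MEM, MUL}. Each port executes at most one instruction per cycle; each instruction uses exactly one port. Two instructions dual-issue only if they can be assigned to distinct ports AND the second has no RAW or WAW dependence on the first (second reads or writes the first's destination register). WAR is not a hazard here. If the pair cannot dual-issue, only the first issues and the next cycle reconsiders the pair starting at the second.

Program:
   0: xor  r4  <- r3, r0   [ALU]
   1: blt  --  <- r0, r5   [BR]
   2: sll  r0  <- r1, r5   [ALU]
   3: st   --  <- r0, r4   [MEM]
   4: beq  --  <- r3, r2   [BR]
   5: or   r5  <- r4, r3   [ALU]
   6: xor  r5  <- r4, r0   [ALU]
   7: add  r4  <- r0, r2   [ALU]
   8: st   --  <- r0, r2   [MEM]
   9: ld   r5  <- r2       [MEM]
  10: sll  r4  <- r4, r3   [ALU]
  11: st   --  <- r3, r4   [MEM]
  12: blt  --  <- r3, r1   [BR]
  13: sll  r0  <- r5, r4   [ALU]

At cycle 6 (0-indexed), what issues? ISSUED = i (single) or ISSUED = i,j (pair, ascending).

#0 head=0: xor;blt i0&i1 dual
#1 head=2: sll i2 RAW r0
#2 head=3: st;beq i3&i4 dual
#3 head=5: or i5 WAW r5
#4 head=6: xor;add i6&i7 dual
#5 head=8: st i8 no-port MEM/MEM
#6 head=9: ld;sll i9&i10 dual
#7 head=11: st;blt i11&i12 dual
#8 head=13: sll i13 tail

ISSUED = 9,10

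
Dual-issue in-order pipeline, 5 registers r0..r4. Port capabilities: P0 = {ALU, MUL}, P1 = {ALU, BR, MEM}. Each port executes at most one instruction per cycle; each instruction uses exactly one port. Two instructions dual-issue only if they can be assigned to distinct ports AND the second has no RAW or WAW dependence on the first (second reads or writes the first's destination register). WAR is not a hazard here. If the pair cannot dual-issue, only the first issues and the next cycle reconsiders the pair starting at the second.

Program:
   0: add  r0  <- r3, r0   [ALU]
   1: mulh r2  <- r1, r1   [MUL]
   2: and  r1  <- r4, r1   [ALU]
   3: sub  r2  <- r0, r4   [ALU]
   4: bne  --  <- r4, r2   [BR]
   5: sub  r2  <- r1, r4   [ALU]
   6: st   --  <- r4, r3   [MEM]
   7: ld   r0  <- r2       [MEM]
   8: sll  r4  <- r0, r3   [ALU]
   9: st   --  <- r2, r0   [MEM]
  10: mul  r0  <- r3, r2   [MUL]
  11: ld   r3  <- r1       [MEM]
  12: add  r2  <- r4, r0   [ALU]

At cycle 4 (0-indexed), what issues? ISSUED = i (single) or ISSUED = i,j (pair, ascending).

ISSUED = 7

0. add.ALU+mulh.MUL @i0+i1  | pair
1. and.ALU+sub.ALU @i2+i3  | pair
2. bne.BR+sub.ALU @i4+i5  | pair
3. st.MEM @i6  | no-port MEM/MEM
4. ld.MEM @i7  | RAW r0
5. sll.ALU+st.MEM @i8+i9  | pair
6. mul.MUL+ld.MEM @i10+i11  | pair
7. add.ALU @i12  | tail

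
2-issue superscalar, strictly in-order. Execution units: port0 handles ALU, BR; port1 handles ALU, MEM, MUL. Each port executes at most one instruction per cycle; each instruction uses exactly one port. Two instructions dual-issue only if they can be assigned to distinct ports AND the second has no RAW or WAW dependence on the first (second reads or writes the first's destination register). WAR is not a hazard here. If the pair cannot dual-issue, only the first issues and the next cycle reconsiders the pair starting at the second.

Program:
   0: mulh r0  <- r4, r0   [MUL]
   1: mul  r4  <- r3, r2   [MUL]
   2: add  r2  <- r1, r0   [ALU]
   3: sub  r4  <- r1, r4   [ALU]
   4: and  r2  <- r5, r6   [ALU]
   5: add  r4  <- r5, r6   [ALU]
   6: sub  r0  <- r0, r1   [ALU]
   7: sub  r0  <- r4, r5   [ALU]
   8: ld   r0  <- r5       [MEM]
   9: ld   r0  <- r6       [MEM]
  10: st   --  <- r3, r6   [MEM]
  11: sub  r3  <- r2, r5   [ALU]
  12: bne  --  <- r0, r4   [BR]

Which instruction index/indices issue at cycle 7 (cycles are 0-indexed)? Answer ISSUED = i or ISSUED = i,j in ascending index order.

ISSUED = 10,11

t=0 i0:mulh.MUL ; no-port MUL/MUL
t=1 i1&i2:mul.MUL+add.ALU ; 2-wide
t=2 i3&i4:sub.ALU+and.ALU ; 2-wide
t=3 i5&i6:add.ALU+sub.ALU ; 2-wide
t=4 i7:sub.ALU ; WAW r0
t=5 i8:ld.MEM ; no-port MEM/MEM
t=6 i9:ld.MEM ; no-port MEM/MEM
t=7 i10&i11:st.MEM+sub.ALU ; 2-wide
t=8 i12:bne.BR ; tail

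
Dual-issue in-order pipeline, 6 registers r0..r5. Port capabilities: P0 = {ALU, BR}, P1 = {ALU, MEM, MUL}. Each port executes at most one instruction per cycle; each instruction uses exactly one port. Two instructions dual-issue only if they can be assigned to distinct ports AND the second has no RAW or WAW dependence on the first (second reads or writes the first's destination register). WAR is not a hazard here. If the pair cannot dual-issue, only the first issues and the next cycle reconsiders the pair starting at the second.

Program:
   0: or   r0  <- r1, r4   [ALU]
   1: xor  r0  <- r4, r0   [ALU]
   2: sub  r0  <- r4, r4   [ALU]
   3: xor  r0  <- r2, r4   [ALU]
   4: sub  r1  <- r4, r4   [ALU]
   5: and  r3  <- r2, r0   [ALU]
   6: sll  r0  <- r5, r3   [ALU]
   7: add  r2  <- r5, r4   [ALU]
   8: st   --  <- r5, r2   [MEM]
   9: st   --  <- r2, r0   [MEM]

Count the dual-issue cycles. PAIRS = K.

0. or.ALU @i0  | RAW+WAW r0
1. xor.ALU @i1  | WAW r0
2. sub.ALU @i2  | WAW r0
3. xor.ALU sub.ALU @i3+i4  | dual
4. and.ALU @i5  | RAW r3
5. sll.ALU add.ALU @i6+i7  | dual
6. st.MEM @i8  | no-port MEM/MEM
7. st.MEM @i9  | tail

PAIRS = 2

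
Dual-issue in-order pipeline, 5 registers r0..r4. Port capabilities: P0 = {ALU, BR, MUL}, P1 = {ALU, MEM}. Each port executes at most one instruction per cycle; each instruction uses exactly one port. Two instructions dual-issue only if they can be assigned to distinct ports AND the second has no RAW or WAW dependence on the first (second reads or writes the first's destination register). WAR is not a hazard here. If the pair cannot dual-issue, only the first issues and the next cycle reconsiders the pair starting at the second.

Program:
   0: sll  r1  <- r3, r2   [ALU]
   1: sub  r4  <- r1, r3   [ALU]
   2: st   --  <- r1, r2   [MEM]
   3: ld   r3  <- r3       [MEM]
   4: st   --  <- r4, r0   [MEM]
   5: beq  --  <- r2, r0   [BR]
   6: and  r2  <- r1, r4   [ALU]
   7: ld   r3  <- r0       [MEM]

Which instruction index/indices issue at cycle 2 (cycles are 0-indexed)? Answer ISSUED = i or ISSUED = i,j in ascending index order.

#0 head=0: sll.ALU i0 RAW r1
#1 head=1: sub.ALU st.MEM i1,i2 pair
#2 head=3: ld.MEM i3 no-port MEM/MEM
#3 head=4: st.MEM beq.BR i4,i5 pair
#4 head=6: and.ALU ld.MEM i6,i7 pair

ISSUED = 3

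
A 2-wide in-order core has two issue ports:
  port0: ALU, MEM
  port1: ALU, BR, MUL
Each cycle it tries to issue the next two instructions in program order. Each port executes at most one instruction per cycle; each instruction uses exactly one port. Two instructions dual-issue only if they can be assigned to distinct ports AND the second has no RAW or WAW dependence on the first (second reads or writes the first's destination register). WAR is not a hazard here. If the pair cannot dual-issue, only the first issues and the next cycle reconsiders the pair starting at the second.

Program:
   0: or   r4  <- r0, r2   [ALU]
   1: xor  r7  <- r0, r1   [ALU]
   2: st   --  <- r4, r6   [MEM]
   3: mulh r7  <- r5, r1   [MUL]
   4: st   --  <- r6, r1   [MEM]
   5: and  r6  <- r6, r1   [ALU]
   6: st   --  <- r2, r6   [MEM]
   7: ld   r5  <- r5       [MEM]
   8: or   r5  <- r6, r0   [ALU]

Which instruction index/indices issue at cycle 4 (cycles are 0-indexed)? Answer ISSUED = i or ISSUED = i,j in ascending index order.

ISSUED = 7

c0: i0+i1 or.ALU;xor.ALU  pair
c1: i2+i3 st.MEM;mulh.MUL  pair
c2: i4+i5 st.MEM;and.ALU  pair
c3: i6 st.MEM  no-port MEM/MEM
c4: i7 ld.MEM  WAW r5
c5: i8 or.ALU  tail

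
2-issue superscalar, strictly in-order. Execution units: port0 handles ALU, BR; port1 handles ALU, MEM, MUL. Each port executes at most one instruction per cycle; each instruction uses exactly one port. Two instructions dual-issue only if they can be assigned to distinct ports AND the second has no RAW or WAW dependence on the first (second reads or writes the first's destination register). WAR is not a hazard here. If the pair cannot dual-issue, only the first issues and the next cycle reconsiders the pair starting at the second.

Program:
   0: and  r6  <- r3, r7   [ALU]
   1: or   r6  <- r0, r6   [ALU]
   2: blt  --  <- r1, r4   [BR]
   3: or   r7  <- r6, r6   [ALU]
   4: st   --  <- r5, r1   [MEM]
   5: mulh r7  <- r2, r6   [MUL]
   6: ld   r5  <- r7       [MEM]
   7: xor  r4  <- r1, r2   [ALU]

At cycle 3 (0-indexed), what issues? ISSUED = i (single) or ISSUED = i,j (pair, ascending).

ISSUED = 5

[0] i0  and.ALU  -- RAW+WAW r6
[1] i1,i2  or.ALU blt.BR  -- 2-wide
[2] i3,i4  or.ALU st.MEM  -- 2-wide
[3] i5  mulh.MUL  -- no-port MUL/MEM
[4] i6,i7  ld.MEM xor.ALU  -- 2-wide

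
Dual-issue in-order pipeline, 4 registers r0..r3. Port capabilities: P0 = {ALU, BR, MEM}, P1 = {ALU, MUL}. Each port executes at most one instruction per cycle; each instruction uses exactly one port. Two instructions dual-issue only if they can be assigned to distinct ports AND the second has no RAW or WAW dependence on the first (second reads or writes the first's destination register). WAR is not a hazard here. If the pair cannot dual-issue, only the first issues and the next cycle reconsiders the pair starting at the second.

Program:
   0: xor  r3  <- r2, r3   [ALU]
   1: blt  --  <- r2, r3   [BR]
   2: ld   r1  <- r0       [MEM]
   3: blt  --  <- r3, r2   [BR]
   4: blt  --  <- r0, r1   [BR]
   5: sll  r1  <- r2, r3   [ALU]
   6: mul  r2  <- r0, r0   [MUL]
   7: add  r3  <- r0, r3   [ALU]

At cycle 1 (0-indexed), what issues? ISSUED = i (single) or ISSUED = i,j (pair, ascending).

0. xor @i0  | RAW r3
1. blt @i1  | no-port BR/MEM
2. ld @i2  | no-port MEM/BR
3. blt @i3  | no-port BR/BR
4. blt+sll @i4+i5  | pair
5. mul+add @i6+i7  | pair

ISSUED = 1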